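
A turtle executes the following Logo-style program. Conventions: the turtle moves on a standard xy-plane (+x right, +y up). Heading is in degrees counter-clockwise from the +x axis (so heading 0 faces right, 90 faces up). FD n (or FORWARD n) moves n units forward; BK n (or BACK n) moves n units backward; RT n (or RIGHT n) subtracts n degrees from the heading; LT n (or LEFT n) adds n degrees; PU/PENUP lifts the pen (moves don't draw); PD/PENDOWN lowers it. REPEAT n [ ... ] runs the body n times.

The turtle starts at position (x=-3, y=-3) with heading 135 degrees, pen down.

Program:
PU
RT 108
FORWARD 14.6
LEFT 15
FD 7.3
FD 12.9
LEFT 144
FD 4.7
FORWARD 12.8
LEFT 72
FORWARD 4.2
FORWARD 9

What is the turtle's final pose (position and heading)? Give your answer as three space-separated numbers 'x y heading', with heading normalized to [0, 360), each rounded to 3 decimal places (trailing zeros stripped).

Answer: 4.872 2.404 258

Derivation:
Executing turtle program step by step:
Start: pos=(-3,-3), heading=135, pen down
PU: pen up
RT 108: heading 135 -> 27
FD 14.6: (-3,-3) -> (10.009,3.628) [heading=27, move]
LT 15: heading 27 -> 42
FD 7.3: (10.009,3.628) -> (15.434,8.513) [heading=42, move]
FD 12.9: (15.434,8.513) -> (25.02,17.145) [heading=42, move]
LT 144: heading 42 -> 186
FD 4.7: (25.02,17.145) -> (20.346,16.653) [heading=186, move]
FD 12.8: (20.346,16.653) -> (7.616,15.315) [heading=186, move]
LT 72: heading 186 -> 258
FD 4.2: (7.616,15.315) -> (6.743,11.207) [heading=258, move]
FD 9: (6.743,11.207) -> (4.872,2.404) [heading=258, move]
Final: pos=(4.872,2.404), heading=258, 0 segment(s) drawn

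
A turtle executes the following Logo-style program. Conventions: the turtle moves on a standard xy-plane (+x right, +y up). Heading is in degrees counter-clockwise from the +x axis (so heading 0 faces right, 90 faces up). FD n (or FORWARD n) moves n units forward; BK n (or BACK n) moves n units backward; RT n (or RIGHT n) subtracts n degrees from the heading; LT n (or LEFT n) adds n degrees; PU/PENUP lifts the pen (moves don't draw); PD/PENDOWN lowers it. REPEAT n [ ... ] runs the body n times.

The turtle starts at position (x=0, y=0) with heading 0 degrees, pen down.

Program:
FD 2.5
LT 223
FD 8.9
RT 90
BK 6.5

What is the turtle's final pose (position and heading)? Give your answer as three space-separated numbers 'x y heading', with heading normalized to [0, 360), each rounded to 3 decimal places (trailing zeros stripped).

Executing turtle program step by step:
Start: pos=(0,0), heading=0, pen down
FD 2.5: (0,0) -> (2.5,0) [heading=0, draw]
LT 223: heading 0 -> 223
FD 8.9: (2.5,0) -> (-4.009,-6.07) [heading=223, draw]
RT 90: heading 223 -> 133
BK 6.5: (-4.009,-6.07) -> (0.424,-10.824) [heading=133, draw]
Final: pos=(0.424,-10.824), heading=133, 3 segment(s) drawn

Answer: 0.424 -10.824 133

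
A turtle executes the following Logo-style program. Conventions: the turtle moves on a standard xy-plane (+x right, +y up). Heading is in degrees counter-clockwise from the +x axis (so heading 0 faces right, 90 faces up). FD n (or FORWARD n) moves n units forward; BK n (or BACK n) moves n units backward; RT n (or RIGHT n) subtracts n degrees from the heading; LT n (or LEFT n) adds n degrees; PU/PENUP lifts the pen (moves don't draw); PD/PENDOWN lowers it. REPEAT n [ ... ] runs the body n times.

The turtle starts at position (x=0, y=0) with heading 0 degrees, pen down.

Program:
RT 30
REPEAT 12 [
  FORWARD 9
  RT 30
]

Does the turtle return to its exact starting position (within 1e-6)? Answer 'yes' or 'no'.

Executing turtle program step by step:
Start: pos=(0,0), heading=0, pen down
RT 30: heading 0 -> 330
REPEAT 12 [
  -- iteration 1/12 --
  FD 9: (0,0) -> (7.794,-4.5) [heading=330, draw]
  RT 30: heading 330 -> 300
  -- iteration 2/12 --
  FD 9: (7.794,-4.5) -> (12.294,-12.294) [heading=300, draw]
  RT 30: heading 300 -> 270
  -- iteration 3/12 --
  FD 9: (12.294,-12.294) -> (12.294,-21.294) [heading=270, draw]
  RT 30: heading 270 -> 240
  -- iteration 4/12 --
  FD 9: (12.294,-21.294) -> (7.794,-29.088) [heading=240, draw]
  RT 30: heading 240 -> 210
  -- iteration 5/12 --
  FD 9: (7.794,-29.088) -> (0,-33.588) [heading=210, draw]
  RT 30: heading 210 -> 180
  -- iteration 6/12 --
  FD 9: (0,-33.588) -> (-9,-33.588) [heading=180, draw]
  RT 30: heading 180 -> 150
  -- iteration 7/12 --
  FD 9: (-9,-33.588) -> (-16.794,-29.088) [heading=150, draw]
  RT 30: heading 150 -> 120
  -- iteration 8/12 --
  FD 9: (-16.794,-29.088) -> (-21.294,-21.294) [heading=120, draw]
  RT 30: heading 120 -> 90
  -- iteration 9/12 --
  FD 9: (-21.294,-21.294) -> (-21.294,-12.294) [heading=90, draw]
  RT 30: heading 90 -> 60
  -- iteration 10/12 --
  FD 9: (-21.294,-12.294) -> (-16.794,-4.5) [heading=60, draw]
  RT 30: heading 60 -> 30
  -- iteration 11/12 --
  FD 9: (-16.794,-4.5) -> (-9,0) [heading=30, draw]
  RT 30: heading 30 -> 0
  -- iteration 12/12 --
  FD 9: (-9,0) -> (0,0) [heading=0, draw]
  RT 30: heading 0 -> 330
]
Final: pos=(0,0), heading=330, 12 segment(s) drawn

Start position: (0, 0)
Final position: (0, 0)
Distance = 0; < 1e-6 -> CLOSED

Answer: yes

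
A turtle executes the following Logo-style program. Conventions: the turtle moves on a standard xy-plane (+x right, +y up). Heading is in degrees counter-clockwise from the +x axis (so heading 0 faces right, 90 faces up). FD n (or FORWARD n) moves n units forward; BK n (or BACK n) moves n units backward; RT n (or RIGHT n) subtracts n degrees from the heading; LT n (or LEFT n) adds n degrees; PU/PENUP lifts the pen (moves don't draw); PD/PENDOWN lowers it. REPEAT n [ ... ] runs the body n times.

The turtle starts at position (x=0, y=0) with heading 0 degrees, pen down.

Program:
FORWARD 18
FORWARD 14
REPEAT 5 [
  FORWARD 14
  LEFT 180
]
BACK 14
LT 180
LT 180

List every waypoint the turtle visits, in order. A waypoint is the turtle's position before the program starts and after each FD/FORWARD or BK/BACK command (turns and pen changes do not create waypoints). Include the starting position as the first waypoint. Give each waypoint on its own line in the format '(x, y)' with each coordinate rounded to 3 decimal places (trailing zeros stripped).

Executing turtle program step by step:
Start: pos=(0,0), heading=0, pen down
FD 18: (0,0) -> (18,0) [heading=0, draw]
FD 14: (18,0) -> (32,0) [heading=0, draw]
REPEAT 5 [
  -- iteration 1/5 --
  FD 14: (32,0) -> (46,0) [heading=0, draw]
  LT 180: heading 0 -> 180
  -- iteration 2/5 --
  FD 14: (46,0) -> (32,0) [heading=180, draw]
  LT 180: heading 180 -> 0
  -- iteration 3/5 --
  FD 14: (32,0) -> (46,0) [heading=0, draw]
  LT 180: heading 0 -> 180
  -- iteration 4/5 --
  FD 14: (46,0) -> (32,0) [heading=180, draw]
  LT 180: heading 180 -> 0
  -- iteration 5/5 --
  FD 14: (32,0) -> (46,0) [heading=0, draw]
  LT 180: heading 0 -> 180
]
BK 14: (46,0) -> (60,0) [heading=180, draw]
LT 180: heading 180 -> 0
LT 180: heading 0 -> 180
Final: pos=(60,0), heading=180, 8 segment(s) drawn
Waypoints (9 total):
(0, 0)
(18, 0)
(32, 0)
(46, 0)
(32, 0)
(46, 0)
(32, 0)
(46, 0)
(60, 0)

Answer: (0, 0)
(18, 0)
(32, 0)
(46, 0)
(32, 0)
(46, 0)
(32, 0)
(46, 0)
(60, 0)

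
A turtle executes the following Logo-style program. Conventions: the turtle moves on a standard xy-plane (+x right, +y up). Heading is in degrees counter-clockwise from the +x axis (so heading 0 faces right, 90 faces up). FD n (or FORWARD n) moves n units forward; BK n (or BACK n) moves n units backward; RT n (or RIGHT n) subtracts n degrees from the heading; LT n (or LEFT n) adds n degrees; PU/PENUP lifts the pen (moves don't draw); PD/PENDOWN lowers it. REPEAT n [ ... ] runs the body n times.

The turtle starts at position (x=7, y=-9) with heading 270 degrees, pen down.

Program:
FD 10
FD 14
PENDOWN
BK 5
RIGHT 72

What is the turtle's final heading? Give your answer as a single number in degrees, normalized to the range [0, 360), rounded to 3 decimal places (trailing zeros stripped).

Answer: 198

Derivation:
Executing turtle program step by step:
Start: pos=(7,-9), heading=270, pen down
FD 10: (7,-9) -> (7,-19) [heading=270, draw]
FD 14: (7,-19) -> (7,-33) [heading=270, draw]
PD: pen down
BK 5: (7,-33) -> (7,-28) [heading=270, draw]
RT 72: heading 270 -> 198
Final: pos=(7,-28), heading=198, 3 segment(s) drawn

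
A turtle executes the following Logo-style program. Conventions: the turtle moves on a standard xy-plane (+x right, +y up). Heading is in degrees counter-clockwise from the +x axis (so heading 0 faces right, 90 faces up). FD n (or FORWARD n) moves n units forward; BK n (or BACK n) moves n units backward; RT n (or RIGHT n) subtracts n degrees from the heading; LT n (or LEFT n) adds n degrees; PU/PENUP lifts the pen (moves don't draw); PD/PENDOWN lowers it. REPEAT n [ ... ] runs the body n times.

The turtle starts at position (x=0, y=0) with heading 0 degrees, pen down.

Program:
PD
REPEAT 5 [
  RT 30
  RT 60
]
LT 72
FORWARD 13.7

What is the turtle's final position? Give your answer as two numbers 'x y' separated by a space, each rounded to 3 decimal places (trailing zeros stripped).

Answer: 13.029 -4.234

Derivation:
Executing turtle program step by step:
Start: pos=(0,0), heading=0, pen down
PD: pen down
REPEAT 5 [
  -- iteration 1/5 --
  RT 30: heading 0 -> 330
  RT 60: heading 330 -> 270
  -- iteration 2/5 --
  RT 30: heading 270 -> 240
  RT 60: heading 240 -> 180
  -- iteration 3/5 --
  RT 30: heading 180 -> 150
  RT 60: heading 150 -> 90
  -- iteration 4/5 --
  RT 30: heading 90 -> 60
  RT 60: heading 60 -> 0
  -- iteration 5/5 --
  RT 30: heading 0 -> 330
  RT 60: heading 330 -> 270
]
LT 72: heading 270 -> 342
FD 13.7: (0,0) -> (13.029,-4.234) [heading=342, draw]
Final: pos=(13.029,-4.234), heading=342, 1 segment(s) drawn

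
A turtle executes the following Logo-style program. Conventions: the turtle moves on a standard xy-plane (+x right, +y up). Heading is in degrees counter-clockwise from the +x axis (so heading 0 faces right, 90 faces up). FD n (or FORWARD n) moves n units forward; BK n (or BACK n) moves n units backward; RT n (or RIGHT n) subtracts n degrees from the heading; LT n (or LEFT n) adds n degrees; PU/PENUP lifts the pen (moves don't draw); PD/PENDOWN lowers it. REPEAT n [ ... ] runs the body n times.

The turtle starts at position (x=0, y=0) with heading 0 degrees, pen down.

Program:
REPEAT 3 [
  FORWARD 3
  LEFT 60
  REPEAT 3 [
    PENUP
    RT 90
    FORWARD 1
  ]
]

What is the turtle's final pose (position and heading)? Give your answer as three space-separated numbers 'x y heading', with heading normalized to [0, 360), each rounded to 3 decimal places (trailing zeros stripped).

Executing turtle program step by step:
Start: pos=(0,0), heading=0, pen down
REPEAT 3 [
  -- iteration 1/3 --
  FD 3: (0,0) -> (3,0) [heading=0, draw]
  LT 60: heading 0 -> 60
  REPEAT 3 [
    -- iteration 1/3 --
    PU: pen up
    RT 90: heading 60 -> 330
    FD 1: (3,0) -> (3.866,-0.5) [heading=330, move]
    -- iteration 2/3 --
    PU: pen up
    RT 90: heading 330 -> 240
    FD 1: (3.866,-0.5) -> (3.366,-1.366) [heading=240, move]
    -- iteration 3/3 --
    PU: pen up
    RT 90: heading 240 -> 150
    FD 1: (3.366,-1.366) -> (2.5,-0.866) [heading=150, move]
  ]
  -- iteration 2/3 --
  FD 3: (2.5,-0.866) -> (-0.098,0.634) [heading=150, move]
  LT 60: heading 150 -> 210
  REPEAT 3 [
    -- iteration 1/3 --
    PU: pen up
    RT 90: heading 210 -> 120
    FD 1: (-0.098,0.634) -> (-0.598,1.5) [heading=120, move]
    -- iteration 2/3 --
    PU: pen up
    RT 90: heading 120 -> 30
    FD 1: (-0.598,1.5) -> (0.268,2) [heading=30, move]
    -- iteration 3/3 --
    PU: pen up
    RT 90: heading 30 -> 300
    FD 1: (0.268,2) -> (0.768,1.134) [heading=300, move]
  ]
  -- iteration 3/3 --
  FD 3: (0.768,1.134) -> (2.268,-1.464) [heading=300, move]
  LT 60: heading 300 -> 0
  REPEAT 3 [
    -- iteration 1/3 --
    PU: pen up
    RT 90: heading 0 -> 270
    FD 1: (2.268,-1.464) -> (2.268,-2.464) [heading=270, move]
    -- iteration 2/3 --
    PU: pen up
    RT 90: heading 270 -> 180
    FD 1: (2.268,-2.464) -> (1.268,-2.464) [heading=180, move]
    -- iteration 3/3 --
    PU: pen up
    RT 90: heading 180 -> 90
    FD 1: (1.268,-2.464) -> (1.268,-1.464) [heading=90, move]
  ]
]
Final: pos=(1.268,-1.464), heading=90, 1 segment(s) drawn

Answer: 1.268 -1.464 90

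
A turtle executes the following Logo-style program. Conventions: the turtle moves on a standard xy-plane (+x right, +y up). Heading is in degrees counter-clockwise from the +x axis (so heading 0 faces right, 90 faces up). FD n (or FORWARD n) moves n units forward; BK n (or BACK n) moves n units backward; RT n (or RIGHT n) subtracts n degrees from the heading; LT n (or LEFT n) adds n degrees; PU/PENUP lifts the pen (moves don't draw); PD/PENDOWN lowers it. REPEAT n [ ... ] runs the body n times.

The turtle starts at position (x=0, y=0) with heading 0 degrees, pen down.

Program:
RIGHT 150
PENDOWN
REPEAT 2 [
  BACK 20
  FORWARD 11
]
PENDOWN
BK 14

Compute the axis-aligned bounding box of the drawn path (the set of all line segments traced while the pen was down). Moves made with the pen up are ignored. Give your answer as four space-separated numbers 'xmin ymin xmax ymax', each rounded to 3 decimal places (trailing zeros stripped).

Executing turtle program step by step:
Start: pos=(0,0), heading=0, pen down
RT 150: heading 0 -> 210
PD: pen down
REPEAT 2 [
  -- iteration 1/2 --
  BK 20: (0,0) -> (17.321,10) [heading=210, draw]
  FD 11: (17.321,10) -> (7.794,4.5) [heading=210, draw]
  -- iteration 2/2 --
  BK 20: (7.794,4.5) -> (25.115,14.5) [heading=210, draw]
  FD 11: (25.115,14.5) -> (15.588,9) [heading=210, draw]
]
PD: pen down
BK 14: (15.588,9) -> (27.713,16) [heading=210, draw]
Final: pos=(27.713,16), heading=210, 5 segment(s) drawn

Segment endpoints: x in {0, 7.794, 15.588, 17.321, 25.115, 27.713}, y in {0, 4.5, 9, 10, 14.5, 16}
xmin=0, ymin=0, xmax=27.713, ymax=16

Answer: 0 0 27.713 16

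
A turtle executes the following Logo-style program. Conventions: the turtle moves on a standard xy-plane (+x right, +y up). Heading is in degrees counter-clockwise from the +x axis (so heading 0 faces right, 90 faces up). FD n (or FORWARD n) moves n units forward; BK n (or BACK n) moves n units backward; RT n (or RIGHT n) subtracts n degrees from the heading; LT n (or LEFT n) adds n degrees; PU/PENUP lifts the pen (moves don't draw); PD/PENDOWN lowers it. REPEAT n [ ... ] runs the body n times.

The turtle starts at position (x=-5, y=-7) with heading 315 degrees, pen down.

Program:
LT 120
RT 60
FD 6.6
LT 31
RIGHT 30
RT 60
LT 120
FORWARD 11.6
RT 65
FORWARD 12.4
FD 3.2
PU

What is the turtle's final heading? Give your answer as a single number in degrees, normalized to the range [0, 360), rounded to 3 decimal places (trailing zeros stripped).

Answer: 11

Derivation:
Executing turtle program step by step:
Start: pos=(-5,-7), heading=315, pen down
LT 120: heading 315 -> 75
RT 60: heading 75 -> 15
FD 6.6: (-5,-7) -> (1.375,-5.292) [heading=15, draw]
LT 31: heading 15 -> 46
RT 30: heading 46 -> 16
RT 60: heading 16 -> 316
LT 120: heading 316 -> 76
FD 11.6: (1.375,-5.292) -> (4.181,5.964) [heading=76, draw]
RT 65: heading 76 -> 11
FD 12.4: (4.181,5.964) -> (16.354,8.33) [heading=11, draw]
FD 3.2: (16.354,8.33) -> (19.495,8.94) [heading=11, draw]
PU: pen up
Final: pos=(19.495,8.94), heading=11, 4 segment(s) drawn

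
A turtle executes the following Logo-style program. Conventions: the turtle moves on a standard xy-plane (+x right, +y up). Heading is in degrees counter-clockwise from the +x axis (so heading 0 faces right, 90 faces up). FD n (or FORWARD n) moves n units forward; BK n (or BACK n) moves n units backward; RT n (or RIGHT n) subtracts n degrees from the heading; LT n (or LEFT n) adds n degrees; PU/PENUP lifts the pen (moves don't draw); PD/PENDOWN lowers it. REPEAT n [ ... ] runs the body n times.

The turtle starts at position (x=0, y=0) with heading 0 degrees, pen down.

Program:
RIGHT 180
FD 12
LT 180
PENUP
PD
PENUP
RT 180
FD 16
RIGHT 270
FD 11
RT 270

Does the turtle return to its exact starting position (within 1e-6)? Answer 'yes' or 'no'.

Executing turtle program step by step:
Start: pos=(0,0), heading=0, pen down
RT 180: heading 0 -> 180
FD 12: (0,0) -> (-12,0) [heading=180, draw]
LT 180: heading 180 -> 0
PU: pen up
PD: pen down
PU: pen up
RT 180: heading 0 -> 180
FD 16: (-12,0) -> (-28,0) [heading=180, move]
RT 270: heading 180 -> 270
FD 11: (-28,0) -> (-28,-11) [heading=270, move]
RT 270: heading 270 -> 0
Final: pos=(-28,-11), heading=0, 1 segment(s) drawn

Start position: (0, 0)
Final position: (-28, -11)
Distance = 30.083; >= 1e-6 -> NOT closed

Answer: no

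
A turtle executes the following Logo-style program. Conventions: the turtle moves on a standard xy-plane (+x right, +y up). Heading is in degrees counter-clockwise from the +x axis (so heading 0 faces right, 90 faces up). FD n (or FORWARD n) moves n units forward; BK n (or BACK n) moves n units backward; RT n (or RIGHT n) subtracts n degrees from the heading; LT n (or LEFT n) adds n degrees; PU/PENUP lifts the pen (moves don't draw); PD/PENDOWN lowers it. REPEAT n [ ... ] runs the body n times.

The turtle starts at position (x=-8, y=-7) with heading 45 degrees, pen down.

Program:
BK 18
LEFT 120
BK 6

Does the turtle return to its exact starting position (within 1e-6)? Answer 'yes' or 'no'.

Executing turtle program step by step:
Start: pos=(-8,-7), heading=45, pen down
BK 18: (-8,-7) -> (-20.728,-19.728) [heading=45, draw]
LT 120: heading 45 -> 165
BK 6: (-20.728,-19.728) -> (-14.932,-21.281) [heading=165, draw]
Final: pos=(-14.932,-21.281), heading=165, 2 segment(s) drawn

Start position: (-8, -7)
Final position: (-14.932, -21.281)
Distance = 15.875; >= 1e-6 -> NOT closed

Answer: no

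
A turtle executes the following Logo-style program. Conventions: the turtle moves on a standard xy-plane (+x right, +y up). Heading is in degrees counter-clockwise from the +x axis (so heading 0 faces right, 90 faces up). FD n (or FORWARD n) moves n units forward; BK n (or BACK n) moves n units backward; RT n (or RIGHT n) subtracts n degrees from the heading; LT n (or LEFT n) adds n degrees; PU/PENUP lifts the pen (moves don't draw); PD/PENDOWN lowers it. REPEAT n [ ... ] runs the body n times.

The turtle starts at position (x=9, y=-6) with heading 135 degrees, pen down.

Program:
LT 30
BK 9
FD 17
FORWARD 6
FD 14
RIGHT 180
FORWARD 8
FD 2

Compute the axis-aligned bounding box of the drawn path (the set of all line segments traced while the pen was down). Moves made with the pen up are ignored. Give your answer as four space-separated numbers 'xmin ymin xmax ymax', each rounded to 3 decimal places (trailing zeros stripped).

Answer: -18.046 -8.329 17.693 1.247

Derivation:
Executing turtle program step by step:
Start: pos=(9,-6), heading=135, pen down
LT 30: heading 135 -> 165
BK 9: (9,-6) -> (17.693,-8.329) [heading=165, draw]
FD 17: (17.693,-8.329) -> (1.273,-3.929) [heading=165, draw]
FD 6: (1.273,-3.929) -> (-4.523,-2.377) [heading=165, draw]
FD 14: (-4.523,-2.377) -> (-18.046,1.247) [heading=165, draw]
RT 180: heading 165 -> 345
FD 8: (-18.046,1.247) -> (-10.319,-0.824) [heading=345, draw]
FD 2: (-10.319,-0.824) -> (-8.387,-1.341) [heading=345, draw]
Final: pos=(-8.387,-1.341), heading=345, 6 segment(s) drawn

Segment endpoints: x in {-18.046, -10.319, -8.387, -4.523, 1.273, 9, 17.693}, y in {-8.329, -6, -3.929, -2.377, -1.341, -0.824, 1.247}
xmin=-18.046, ymin=-8.329, xmax=17.693, ymax=1.247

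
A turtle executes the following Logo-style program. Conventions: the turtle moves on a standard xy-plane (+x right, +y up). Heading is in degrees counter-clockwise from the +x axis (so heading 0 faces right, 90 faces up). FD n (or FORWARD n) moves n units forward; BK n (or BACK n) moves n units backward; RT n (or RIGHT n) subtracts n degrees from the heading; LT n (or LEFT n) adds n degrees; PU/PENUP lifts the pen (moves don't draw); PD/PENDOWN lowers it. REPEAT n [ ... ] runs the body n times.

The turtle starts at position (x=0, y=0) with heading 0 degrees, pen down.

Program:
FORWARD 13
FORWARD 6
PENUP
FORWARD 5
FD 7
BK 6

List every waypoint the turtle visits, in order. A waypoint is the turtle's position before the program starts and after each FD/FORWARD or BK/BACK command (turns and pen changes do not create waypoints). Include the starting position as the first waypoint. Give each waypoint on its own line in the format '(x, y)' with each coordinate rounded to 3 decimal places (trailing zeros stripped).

Answer: (0, 0)
(13, 0)
(19, 0)
(24, 0)
(31, 0)
(25, 0)

Derivation:
Executing turtle program step by step:
Start: pos=(0,0), heading=0, pen down
FD 13: (0,0) -> (13,0) [heading=0, draw]
FD 6: (13,0) -> (19,0) [heading=0, draw]
PU: pen up
FD 5: (19,0) -> (24,0) [heading=0, move]
FD 7: (24,0) -> (31,0) [heading=0, move]
BK 6: (31,0) -> (25,0) [heading=0, move]
Final: pos=(25,0), heading=0, 2 segment(s) drawn
Waypoints (6 total):
(0, 0)
(13, 0)
(19, 0)
(24, 0)
(31, 0)
(25, 0)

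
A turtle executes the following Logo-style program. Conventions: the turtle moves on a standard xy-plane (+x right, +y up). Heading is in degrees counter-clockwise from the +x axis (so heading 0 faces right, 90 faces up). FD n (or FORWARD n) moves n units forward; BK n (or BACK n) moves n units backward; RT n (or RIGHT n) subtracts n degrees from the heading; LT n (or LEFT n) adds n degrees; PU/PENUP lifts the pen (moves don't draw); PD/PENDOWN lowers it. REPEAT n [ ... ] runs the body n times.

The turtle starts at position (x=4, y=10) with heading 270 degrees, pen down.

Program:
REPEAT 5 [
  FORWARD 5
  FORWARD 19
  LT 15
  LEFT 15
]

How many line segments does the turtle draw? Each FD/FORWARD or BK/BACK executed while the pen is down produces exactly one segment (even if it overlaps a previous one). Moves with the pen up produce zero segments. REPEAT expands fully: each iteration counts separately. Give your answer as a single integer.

Answer: 10

Derivation:
Executing turtle program step by step:
Start: pos=(4,10), heading=270, pen down
REPEAT 5 [
  -- iteration 1/5 --
  FD 5: (4,10) -> (4,5) [heading=270, draw]
  FD 19: (4,5) -> (4,-14) [heading=270, draw]
  LT 15: heading 270 -> 285
  LT 15: heading 285 -> 300
  -- iteration 2/5 --
  FD 5: (4,-14) -> (6.5,-18.33) [heading=300, draw]
  FD 19: (6.5,-18.33) -> (16,-34.785) [heading=300, draw]
  LT 15: heading 300 -> 315
  LT 15: heading 315 -> 330
  -- iteration 3/5 --
  FD 5: (16,-34.785) -> (20.33,-37.285) [heading=330, draw]
  FD 19: (20.33,-37.285) -> (36.785,-46.785) [heading=330, draw]
  LT 15: heading 330 -> 345
  LT 15: heading 345 -> 0
  -- iteration 4/5 --
  FD 5: (36.785,-46.785) -> (41.785,-46.785) [heading=0, draw]
  FD 19: (41.785,-46.785) -> (60.785,-46.785) [heading=0, draw]
  LT 15: heading 0 -> 15
  LT 15: heading 15 -> 30
  -- iteration 5/5 --
  FD 5: (60.785,-46.785) -> (65.115,-44.285) [heading=30, draw]
  FD 19: (65.115,-44.285) -> (81.569,-34.785) [heading=30, draw]
  LT 15: heading 30 -> 45
  LT 15: heading 45 -> 60
]
Final: pos=(81.569,-34.785), heading=60, 10 segment(s) drawn
Segments drawn: 10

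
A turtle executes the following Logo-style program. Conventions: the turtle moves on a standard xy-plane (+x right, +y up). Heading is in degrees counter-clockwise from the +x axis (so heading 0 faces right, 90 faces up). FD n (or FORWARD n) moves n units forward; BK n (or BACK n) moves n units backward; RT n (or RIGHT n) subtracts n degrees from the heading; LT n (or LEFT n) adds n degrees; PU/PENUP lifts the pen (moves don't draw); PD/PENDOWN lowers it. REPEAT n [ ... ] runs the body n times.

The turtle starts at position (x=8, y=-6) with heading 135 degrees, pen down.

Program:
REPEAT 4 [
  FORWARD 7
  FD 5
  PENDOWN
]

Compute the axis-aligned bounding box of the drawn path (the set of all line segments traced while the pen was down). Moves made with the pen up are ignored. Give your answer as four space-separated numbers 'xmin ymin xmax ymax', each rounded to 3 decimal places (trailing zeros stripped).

Executing turtle program step by step:
Start: pos=(8,-6), heading=135, pen down
REPEAT 4 [
  -- iteration 1/4 --
  FD 7: (8,-6) -> (3.05,-1.05) [heading=135, draw]
  FD 5: (3.05,-1.05) -> (-0.485,2.485) [heading=135, draw]
  PD: pen down
  -- iteration 2/4 --
  FD 7: (-0.485,2.485) -> (-5.435,7.435) [heading=135, draw]
  FD 5: (-5.435,7.435) -> (-8.971,10.971) [heading=135, draw]
  PD: pen down
  -- iteration 3/4 --
  FD 7: (-8.971,10.971) -> (-13.92,15.92) [heading=135, draw]
  FD 5: (-13.92,15.92) -> (-17.456,19.456) [heading=135, draw]
  PD: pen down
  -- iteration 4/4 --
  FD 7: (-17.456,19.456) -> (-22.406,24.406) [heading=135, draw]
  FD 5: (-22.406,24.406) -> (-25.941,27.941) [heading=135, draw]
  PD: pen down
]
Final: pos=(-25.941,27.941), heading=135, 8 segment(s) drawn

Segment endpoints: x in {-25.941, -22.406, -17.456, -13.92, -8.971, -5.435, -0.485, 3.05, 8}, y in {-6, -1.05, 2.485, 7.435, 10.971, 15.92, 19.456, 24.406, 27.941}
xmin=-25.941, ymin=-6, xmax=8, ymax=27.941

Answer: -25.941 -6 8 27.941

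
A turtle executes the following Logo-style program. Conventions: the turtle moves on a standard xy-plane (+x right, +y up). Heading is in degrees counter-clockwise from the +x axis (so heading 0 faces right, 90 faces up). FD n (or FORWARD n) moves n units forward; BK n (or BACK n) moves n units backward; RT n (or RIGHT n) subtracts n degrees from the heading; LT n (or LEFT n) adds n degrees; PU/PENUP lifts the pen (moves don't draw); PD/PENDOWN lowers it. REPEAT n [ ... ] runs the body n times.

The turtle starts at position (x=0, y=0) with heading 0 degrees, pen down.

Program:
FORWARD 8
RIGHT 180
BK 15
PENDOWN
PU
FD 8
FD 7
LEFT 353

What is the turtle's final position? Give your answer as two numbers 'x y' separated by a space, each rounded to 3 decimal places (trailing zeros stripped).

Answer: 8 0

Derivation:
Executing turtle program step by step:
Start: pos=(0,0), heading=0, pen down
FD 8: (0,0) -> (8,0) [heading=0, draw]
RT 180: heading 0 -> 180
BK 15: (8,0) -> (23,0) [heading=180, draw]
PD: pen down
PU: pen up
FD 8: (23,0) -> (15,0) [heading=180, move]
FD 7: (15,0) -> (8,0) [heading=180, move]
LT 353: heading 180 -> 173
Final: pos=(8,0), heading=173, 2 segment(s) drawn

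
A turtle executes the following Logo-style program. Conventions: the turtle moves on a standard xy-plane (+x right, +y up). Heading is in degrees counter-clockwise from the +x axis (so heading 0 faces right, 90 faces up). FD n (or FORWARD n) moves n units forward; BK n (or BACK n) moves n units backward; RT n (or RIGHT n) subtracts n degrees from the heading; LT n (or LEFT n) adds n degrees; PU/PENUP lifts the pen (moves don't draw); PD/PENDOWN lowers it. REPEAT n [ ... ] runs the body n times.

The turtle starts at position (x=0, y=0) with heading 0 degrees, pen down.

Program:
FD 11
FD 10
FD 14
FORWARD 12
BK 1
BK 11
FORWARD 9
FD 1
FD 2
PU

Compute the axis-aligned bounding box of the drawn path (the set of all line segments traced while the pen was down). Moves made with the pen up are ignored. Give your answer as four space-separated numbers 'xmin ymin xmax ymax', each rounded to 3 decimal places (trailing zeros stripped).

Answer: 0 0 47 0

Derivation:
Executing turtle program step by step:
Start: pos=(0,0), heading=0, pen down
FD 11: (0,0) -> (11,0) [heading=0, draw]
FD 10: (11,0) -> (21,0) [heading=0, draw]
FD 14: (21,0) -> (35,0) [heading=0, draw]
FD 12: (35,0) -> (47,0) [heading=0, draw]
BK 1: (47,0) -> (46,0) [heading=0, draw]
BK 11: (46,0) -> (35,0) [heading=0, draw]
FD 9: (35,0) -> (44,0) [heading=0, draw]
FD 1: (44,0) -> (45,0) [heading=0, draw]
FD 2: (45,0) -> (47,0) [heading=0, draw]
PU: pen up
Final: pos=(47,0), heading=0, 9 segment(s) drawn

Segment endpoints: x in {0, 11, 21, 35, 44, 45, 46, 47}, y in {0}
xmin=0, ymin=0, xmax=47, ymax=0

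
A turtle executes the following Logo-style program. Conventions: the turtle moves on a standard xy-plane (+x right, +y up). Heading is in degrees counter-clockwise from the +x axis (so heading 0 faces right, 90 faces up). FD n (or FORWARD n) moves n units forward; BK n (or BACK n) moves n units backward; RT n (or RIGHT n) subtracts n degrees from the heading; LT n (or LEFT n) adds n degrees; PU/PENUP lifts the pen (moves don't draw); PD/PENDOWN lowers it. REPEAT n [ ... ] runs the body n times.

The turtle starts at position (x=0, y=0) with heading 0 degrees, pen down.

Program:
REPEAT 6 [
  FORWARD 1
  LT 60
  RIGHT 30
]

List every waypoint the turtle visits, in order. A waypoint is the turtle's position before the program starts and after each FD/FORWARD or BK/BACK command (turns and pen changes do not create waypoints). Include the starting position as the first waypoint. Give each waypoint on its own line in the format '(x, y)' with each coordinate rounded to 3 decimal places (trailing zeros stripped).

Executing turtle program step by step:
Start: pos=(0,0), heading=0, pen down
REPEAT 6 [
  -- iteration 1/6 --
  FD 1: (0,0) -> (1,0) [heading=0, draw]
  LT 60: heading 0 -> 60
  RT 30: heading 60 -> 30
  -- iteration 2/6 --
  FD 1: (1,0) -> (1.866,0.5) [heading=30, draw]
  LT 60: heading 30 -> 90
  RT 30: heading 90 -> 60
  -- iteration 3/6 --
  FD 1: (1.866,0.5) -> (2.366,1.366) [heading=60, draw]
  LT 60: heading 60 -> 120
  RT 30: heading 120 -> 90
  -- iteration 4/6 --
  FD 1: (2.366,1.366) -> (2.366,2.366) [heading=90, draw]
  LT 60: heading 90 -> 150
  RT 30: heading 150 -> 120
  -- iteration 5/6 --
  FD 1: (2.366,2.366) -> (1.866,3.232) [heading=120, draw]
  LT 60: heading 120 -> 180
  RT 30: heading 180 -> 150
  -- iteration 6/6 --
  FD 1: (1.866,3.232) -> (1,3.732) [heading=150, draw]
  LT 60: heading 150 -> 210
  RT 30: heading 210 -> 180
]
Final: pos=(1,3.732), heading=180, 6 segment(s) drawn
Waypoints (7 total):
(0, 0)
(1, 0)
(1.866, 0.5)
(2.366, 1.366)
(2.366, 2.366)
(1.866, 3.232)
(1, 3.732)

Answer: (0, 0)
(1, 0)
(1.866, 0.5)
(2.366, 1.366)
(2.366, 2.366)
(1.866, 3.232)
(1, 3.732)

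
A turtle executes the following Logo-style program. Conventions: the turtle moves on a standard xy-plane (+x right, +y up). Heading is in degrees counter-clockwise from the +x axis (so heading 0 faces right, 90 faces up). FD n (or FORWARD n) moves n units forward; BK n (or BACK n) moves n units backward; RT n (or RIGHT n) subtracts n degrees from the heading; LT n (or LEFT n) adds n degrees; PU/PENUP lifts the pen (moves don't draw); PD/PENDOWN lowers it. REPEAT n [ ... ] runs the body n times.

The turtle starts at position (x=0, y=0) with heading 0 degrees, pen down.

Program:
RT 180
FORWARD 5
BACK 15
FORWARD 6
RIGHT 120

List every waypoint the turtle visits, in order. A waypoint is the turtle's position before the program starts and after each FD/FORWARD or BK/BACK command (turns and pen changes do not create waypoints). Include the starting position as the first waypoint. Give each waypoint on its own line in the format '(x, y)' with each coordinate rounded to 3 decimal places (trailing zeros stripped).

Answer: (0, 0)
(-5, 0)
(10, 0)
(4, 0)

Derivation:
Executing turtle program step by step:
Start: pos=(0,0), heading=0, pen down
RT 180: heading 0 -> 180
FD 5: (0,0) -> (-5,0) [heading=180, draw]
BK 15: (-5,0) -> (10,0) [heading=180, draw]
FD 6: (10,0) -> (4,0) [heading=180, draw]
RT 120: heading 180 -> 60
Final: pos=(4,0), heading=60, 3 segment(s) drawn
Waypoints (4 total):
(0, 0)
(-5, 0)
(10, 0)
(4, 0)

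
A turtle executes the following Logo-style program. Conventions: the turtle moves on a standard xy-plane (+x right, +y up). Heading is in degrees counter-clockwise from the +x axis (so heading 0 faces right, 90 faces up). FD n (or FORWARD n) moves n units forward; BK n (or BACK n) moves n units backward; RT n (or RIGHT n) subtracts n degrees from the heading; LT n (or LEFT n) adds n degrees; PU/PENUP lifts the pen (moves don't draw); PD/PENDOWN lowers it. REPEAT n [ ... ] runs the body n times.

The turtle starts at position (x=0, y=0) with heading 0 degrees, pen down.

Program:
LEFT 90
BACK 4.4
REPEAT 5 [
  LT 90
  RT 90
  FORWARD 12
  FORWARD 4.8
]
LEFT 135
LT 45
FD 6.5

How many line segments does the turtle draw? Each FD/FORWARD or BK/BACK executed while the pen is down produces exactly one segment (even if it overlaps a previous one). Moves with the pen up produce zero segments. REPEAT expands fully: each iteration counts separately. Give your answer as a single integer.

Executing turtle program step by step:
Start: pos=(0,0), heading=0, pen down
LT 90: heading 0 -> 90
BK 4.4: (0,0) -> (0,-4.4) [heading=90, draw]
REPEAT 5 [
  -- iteration 1/5 --
  LT 90: heading 90 -> 180
  RT 90: heading 180 -> 90
  FD 12: (0,-4.4) -> (0,7.6) [heading=90, draw]
  FD 4.8: (0,7.6) -> (0,12.4) [heading=90, draw]
  -- iteration 2/5 --
  LT 90: heading 90 -> 180
  RT 90: heading 180 -> 90
  FD 12: (0,12.4) -> (0,24.4) [heading=90, draw]
  FD 4.8: (0,24.4) -> (0,29.2) [heading=90, draw]
  -- iteration 3/5 --
  LT 90: heading 90 -> 180
  RT 90: heading 180 -> 90
  FD 12: (0,29.2) -> (0,41.2) [heading=90, draw]
  FD 4.8: (0,41.2) -> (0,46) [heading=90, draw]
  -- iteration 4/5 --
  LT 90: heading 90 -> 180
  RT 90: heading 180 -> 90
  FD 12: (0,46) -> (0,58) [heading=90, draw]
  FD 4.8: (0,58) -> (0,62.8) [heading=90, draw]
  -- iteration 5/5 --
  LT 90: heading 90 -> 180
  RT 90: heading 180 -> 90
  FD 12: (0,62.8) -> (0,74.8) [heading=90, draw]
  FD 4.8: (0,74.8) -> (0,79.6) [heading=90, draw]
]
LT 135: heading 90 -> 225
LT 45: heading 225 -> 270
FD 6.5: (0,79.6) -> (0,73.1) [heading=270, draw]
Final: pos=(0,73.1), heading=270, 12 segment(s) drawn
Segments drawn: 12

Answer: 12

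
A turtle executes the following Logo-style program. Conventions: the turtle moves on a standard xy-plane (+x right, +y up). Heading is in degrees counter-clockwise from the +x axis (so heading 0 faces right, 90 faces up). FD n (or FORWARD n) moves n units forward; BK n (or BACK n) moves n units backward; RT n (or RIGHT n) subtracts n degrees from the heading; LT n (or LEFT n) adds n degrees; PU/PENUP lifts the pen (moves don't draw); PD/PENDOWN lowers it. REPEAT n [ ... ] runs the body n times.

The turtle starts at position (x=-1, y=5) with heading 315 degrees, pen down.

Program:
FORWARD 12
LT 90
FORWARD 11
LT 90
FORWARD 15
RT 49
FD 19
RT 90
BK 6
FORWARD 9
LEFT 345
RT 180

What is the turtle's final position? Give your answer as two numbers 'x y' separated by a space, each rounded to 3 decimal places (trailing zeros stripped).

Executing turtle program step by step:
Start: pos=(-1,5), heading=315, pen down
FD 12: (-1,5) -> (7.485,-3.485) [heading=315, draw]
LT 90: heading 315 -> 45
FD 11: (7.485,-3.485) -> (15.263,4.293) [heading=45, draw]
LT 90: heading 45 -> 135
FD 15: (15.263,4.293) -> (4.657,14.899) [heading=135, draw]
RT 49: heading 135 -> 86
FD 19: (4.657,14.899) -> (5.982,33.853) [heading=86, draw]
RT 90: heading 86 -> 356
BK 6: (5.982,33.853) -> (-0.003,34.272) [heading=356, draw]
FD 9: (-0.003,34.272) -> (8.975,33.644) [heading=356, draw]
LT 345: heading 356 -> 341
RT 180: heading 341 -> 161
Final: pos=(8.975,33.644), heading=161, 6 segment(s) drawn

Answer: 8.975 33.644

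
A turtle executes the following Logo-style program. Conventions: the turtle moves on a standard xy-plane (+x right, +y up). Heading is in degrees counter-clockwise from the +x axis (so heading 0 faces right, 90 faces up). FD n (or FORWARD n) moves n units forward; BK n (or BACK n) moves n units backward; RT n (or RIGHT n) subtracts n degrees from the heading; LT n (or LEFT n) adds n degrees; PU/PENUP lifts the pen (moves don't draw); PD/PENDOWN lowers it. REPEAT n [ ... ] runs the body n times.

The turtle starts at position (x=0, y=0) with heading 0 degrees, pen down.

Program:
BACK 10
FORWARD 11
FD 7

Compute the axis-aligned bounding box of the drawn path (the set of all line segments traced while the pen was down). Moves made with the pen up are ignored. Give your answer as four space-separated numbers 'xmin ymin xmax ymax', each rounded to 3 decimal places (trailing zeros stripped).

Answer: -10 0 8 0

Derivation:
Executing turtle program step by step:
Start: pos=(0,0), heading=0, pen down
BK 10: (0,0) -> (-10,0) [heading=0, draw]
FD 11: (-10,0) -> (1,0) [heading=0, draw]
FD 7: (1,0) -> (8,0) [heading=0, draw]
Final: pos=(8,0), heading=0, 3 segment(s) drawn

Segment endpoints: x in {-10, 0, 1, 8}, y in {0}
xmin=-10, ymin=0, xmax=8, ymax=0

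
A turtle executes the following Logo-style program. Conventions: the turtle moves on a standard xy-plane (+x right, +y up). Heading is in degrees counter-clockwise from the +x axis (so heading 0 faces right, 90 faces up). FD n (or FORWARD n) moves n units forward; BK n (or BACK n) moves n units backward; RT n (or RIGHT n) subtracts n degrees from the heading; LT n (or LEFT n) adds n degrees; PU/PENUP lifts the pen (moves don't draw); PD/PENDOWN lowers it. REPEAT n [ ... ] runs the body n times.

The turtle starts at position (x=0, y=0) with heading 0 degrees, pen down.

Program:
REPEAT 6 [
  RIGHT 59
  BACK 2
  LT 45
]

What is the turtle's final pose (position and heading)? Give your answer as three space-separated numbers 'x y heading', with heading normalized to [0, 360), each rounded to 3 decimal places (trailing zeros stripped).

Answer: 0.766 10.954 276

Derivation:
Executing turtle program step by step:
Start: pos=(0,0), heading=0, pen down
REPEAT 6 [
  -- iteration 1/6 --
  RT 59: heading 0 -> 301
  BK 2: (0,0) -> (-1.03,1.714) [heading=301, draw]
  LT 45: heading 301 -> 346
  -- iteration 2/6 --
  RT 59: heading 346 -> 287
  BK 2: (-1.03,1.714) -> (-1.615,3.627) [heading=287, draw]
  LT 45: heading 287 -> 332
  -- iteration 3/6 --
  RT 59: heading 332 -> 273
  BK 2: (-1.615,3.627) -> (-1.719,5.624) [heading=273, draw]
  LT 45: heading 273 -> 318
  -- iteration 4/6 --
  RT 59: heading 318 -> 259
  BK 2: (-1.719,5.624) -> (-1.338,7.587) [heading=259, draw]
  LT 45: heading 259 -> 304
  -- iteration 5/6 --
  RT 59: heading 304 -> 245
  BK 2: (-1.338,7.587) -> (-0.493,9.4) [heading=245, draw]
  LT 45: heading 245 -> 290
  -- iteration 6/6 --
  RT 59: heading 290 -> 231
  BK 2: (-0.493,9.4) -> (0.766,10.954) [heading=231, draw]
  LT 45: heading 231 -> 276
]
Final: pos=(0.766,10.954), heading=276, 6 segment(s) drawn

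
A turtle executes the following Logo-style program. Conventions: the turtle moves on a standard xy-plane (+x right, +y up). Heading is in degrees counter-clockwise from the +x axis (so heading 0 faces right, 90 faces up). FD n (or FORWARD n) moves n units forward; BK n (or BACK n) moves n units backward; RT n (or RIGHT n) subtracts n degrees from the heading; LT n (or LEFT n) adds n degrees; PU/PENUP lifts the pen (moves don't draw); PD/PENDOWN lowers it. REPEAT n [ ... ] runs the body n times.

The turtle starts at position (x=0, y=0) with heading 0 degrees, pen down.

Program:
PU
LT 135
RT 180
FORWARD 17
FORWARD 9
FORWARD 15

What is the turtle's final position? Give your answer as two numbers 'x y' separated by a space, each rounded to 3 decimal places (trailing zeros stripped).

Executing turtle program step by step:
Start: pos=(0,0), heading=0, pen down
PU: pen up
LT 135: heading 0 -> 135
RT 180: heading 135 -> 315
FD 17: (0,0) -> (12.021,-12.021) [heading=315, move]
FD 9: (12.021,-12.021) -> (18.385,-18.385) [heading=315, move]
FD 15: (18.385,-18.385) -> (28.991,-28.991) [heading=315, move]
Final: pos=(28.991,-28.991), heading=315, 0 segment(s) drawn

Answer: 28.991 -28.991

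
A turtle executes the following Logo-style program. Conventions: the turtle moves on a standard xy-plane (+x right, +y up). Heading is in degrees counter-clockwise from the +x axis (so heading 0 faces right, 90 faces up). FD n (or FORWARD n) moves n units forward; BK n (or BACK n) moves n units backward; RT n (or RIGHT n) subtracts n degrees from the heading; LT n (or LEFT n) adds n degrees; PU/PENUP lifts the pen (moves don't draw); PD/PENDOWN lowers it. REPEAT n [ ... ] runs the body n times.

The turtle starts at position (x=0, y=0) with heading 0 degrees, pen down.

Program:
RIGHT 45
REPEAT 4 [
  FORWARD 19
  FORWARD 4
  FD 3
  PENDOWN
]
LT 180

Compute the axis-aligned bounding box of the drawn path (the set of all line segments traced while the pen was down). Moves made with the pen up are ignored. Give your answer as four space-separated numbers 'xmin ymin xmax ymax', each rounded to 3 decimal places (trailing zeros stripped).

Answer: 0 -73.539 73.539 0

Derivation:
Executing turtle program step by step:
Start: pos=(0,0), heading=0, pen down
RT 45: heading 0 -> 315
REPEAT 4 [
  -- iteration 1/4 --
  FD 19: (0,0) -> (13.435,-13.435) [heading=315, draw]
  FD 4: (13.435,-13.435) -> (16.263,-16.263) [heading=315, draw]
  FD 3: (16.263,-16.263) -> (18.385,-18.385) [heading=315, draw]
  PD: pen down
  -- iteration 2/4 --
  FD 19: (18.385,-18.385) -> (31.82,-31.82) [heading=315, draw]
  FD 4: (31.82,-31.82) -> (34.648,-34.648) [heading=315, draw]
  FD 3: (34.648,-34.648) -> (36.77,-36.77) [heading=315, draw]
  PD: pen down
  -- iteration 3/4 --
  FD 19: (36.77,-36.77) -> (50.205,-50.205) [heading=315, draw]
  FD 4: (50.205,-50.205) -> (53.033,-53.033) [heading=315, draw]
  FD 3: (53.033,-53.033) -> (55.154,-55.154) [heading=315, draw]
  PD: pen down
  -- iteration 4/4 --
  FD 19: (55.154,-55.154) -> (68.589,-68.589) [heading=315, draw]
  FD 4: (68.589,-68.589) -> (71.418,-71.418) [heading=315, draw]
  FD 3: (71.418,-71.418) -> (73.539,-73.539) [heading=315, draw]
  PD: pen down
]
LT 180: heading 315 -> 135
Final: pos=(73.539,-73.539), heading=135, 12 segment(s) drawn

Segment endpoints: x in {0, 13.435, 16.263, 18.385, 31.82, 34.648, 36.77, 50.205, 53.033, 55.154, 68.589, 71.418, 73.539}, y in {-73.539, -71.418, -68.589, -55.154, -53.033, -50.205, -36.77, -34.648, -31.82, -18.385, -16.263, -13.435, 0}
xmin=0, ymin=-73.539, xmax=73.539, ymax=0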